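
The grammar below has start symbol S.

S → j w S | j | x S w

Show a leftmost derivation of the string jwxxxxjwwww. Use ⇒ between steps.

S ⇒ jwS ⇒ jwxSw ⇒ jwxxSww ⇒ jwxxxSwww ⇒ jwxxxxSwwww ⇒ jwxxxxjwwww

S ⇒ jwS   [S → j w S]
jwS ⇒ jwxSw   [S → x S w]
jwxSw ⇒ jwxxSww   [S → x S w]
jwxxSww ⇒ jwxxxSwww   [S → x S w]
jwxxxSwww ⇒ jwxxxxSwwww   [S → x S w]
jwxxxxSwwww ⇒ jwxxxxjwwww   [S → j]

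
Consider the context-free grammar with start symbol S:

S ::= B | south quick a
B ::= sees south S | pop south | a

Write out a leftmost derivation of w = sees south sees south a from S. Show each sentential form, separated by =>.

S => B => sees south S => sees south B => sees south sees south S => sees south sees south B => sees south sees south a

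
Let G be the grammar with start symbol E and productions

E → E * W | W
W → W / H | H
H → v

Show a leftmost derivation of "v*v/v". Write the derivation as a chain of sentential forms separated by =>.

E => E*W => W*W => H*W => v*W => v*W/H => v*H/H => v*v/H => v*v/v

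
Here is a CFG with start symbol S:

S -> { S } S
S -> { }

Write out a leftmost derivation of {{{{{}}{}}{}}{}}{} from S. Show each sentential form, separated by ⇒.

S ⇒ {S}S   [S -> { S } S]
{S}S ⇒ {{S}S}S   [S -> { S } S]
{{S}S}S ⇒ {{{S}S}S}S   [S -> { S } S]
{{{S}S}S}S ⇒ {{{{S}S}S}S}S   [S -> { S } S]
{{{{S}S}S}S}S ⇒ {{{{{}}S}S}S}S   [S -> { }]
{{{{{}}S}S}S}S ⇒ {{{{{}}{}}S}S}S   [S -> { }]
{{{{{}}{}}S}S}S ⇒ {{{{{}}{}}{}}S}S   [S -> { }]
{{{{{}}{}}{}}S}S ⇒ {{{{{}}{}}{}}{}}S   [S -> { }]
{{{{{}}{}}{}}{}}S ⇒ {{{{{}}{}}{}}{}}{}   [S -> { }]

S ⇒ {S}S ⇒ {{S}S}S ⇒ {{{S}S}S}S ⇒ {{{{S}S}S}S}S ⇒ {{{{{}}S}S}S}S ⇒ {{{{{}}{}}S}S}S ⇒ {{{{{}}{}}{}}S}S ⇒ {{{{{}}{}}{}}{}}S ⇒ {{{{{}}{}}{}}{}}{}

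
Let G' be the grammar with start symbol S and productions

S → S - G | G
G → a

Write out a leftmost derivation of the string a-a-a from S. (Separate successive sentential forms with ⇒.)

S ⇒ S-G ⇒ S-G-G ⇒ G-G-G ⇒ a-G-G ⇒ a-a-G ⇒ a-a-a

S ⇒ S-G   [S → S - G]
S-G ⇒ S-G-G   [S → S - G]
S-G-G ⇒ G-G-G   [S → G]
G-G-G ⇒ a-G-G   [G → a]
a-G-G ⇒ a-a-G   [G → a]
a-a-G ⇒ a-a-a   [G → a]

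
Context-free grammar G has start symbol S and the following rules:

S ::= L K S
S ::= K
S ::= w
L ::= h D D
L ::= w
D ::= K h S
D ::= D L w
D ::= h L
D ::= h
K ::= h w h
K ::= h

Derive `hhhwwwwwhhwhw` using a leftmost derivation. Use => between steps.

S=>LKS=>hDDKS=>hDLwDKS=>hDLwLwDKS=>hKhSLwLwDKS=>hhhSLwLwDKS=>hhhwLwLwDKS=>hhhwwwLwDKS=>hhhwwwwwDKS=>hhhwwwwwhKS=>hhhwwwwwhhwhS=>hhhwwwwwhhwhw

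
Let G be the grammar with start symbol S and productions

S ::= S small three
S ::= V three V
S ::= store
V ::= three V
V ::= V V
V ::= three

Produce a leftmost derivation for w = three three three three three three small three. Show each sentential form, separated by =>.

S => S small three   [S ::= S small three]
S small three => V three V small three   [S ::= V three V]
V three V small three => three V three V small three   [V ::= three V]
three V three V small three => three V V three V small three   [V ::= V V]
three V V three V small three => three V V V three V small three   [V ::= V V]
three V V V three V small three => three three V V three V small three   [V ::= three]
three three V V three V small three => three three three V three V small three   [V ::= three]
three three three V three V small three => three three three three three V small three   [V ::= three]
three three three three three V small three => three three three three three three small three   [V ::= three]

S => S small three => V three V small three => three V three V small three => three V V three V small three => three V V V three V small three => three three V V three V small three => three three three V three V small three => three three three three three V small three => three three three three three three small three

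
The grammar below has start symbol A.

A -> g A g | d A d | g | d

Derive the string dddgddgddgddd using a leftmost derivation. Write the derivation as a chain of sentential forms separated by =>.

A => dAd => ddAdd => dddAddd => dddgAgddd => dddgdAdgddd => dddgddAddgddd => dddgddgddgddd

A => dAd   [A -> d A d]
dAd => ddAdd   [A -> d A d]
ddAdd => dddAddd   [A -> d A d]
dddAddd => dddgAgddd   [A -> g A g]
dddgAgddd => dddgdAdgddd   [A -> d A d]
dddgdAdgddd => dddgddAddgddd   [A -> d A d]
dddgddAddgddd => dddgddgddgddd   [A -> g]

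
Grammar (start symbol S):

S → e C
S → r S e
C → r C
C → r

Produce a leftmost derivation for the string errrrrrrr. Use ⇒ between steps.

S⇒eC⇒erC⇒errC⇒errrC⇒errrrC⇒errrrrC⇒errrrrrC⇒errrrrrrC⇒errrrrrrr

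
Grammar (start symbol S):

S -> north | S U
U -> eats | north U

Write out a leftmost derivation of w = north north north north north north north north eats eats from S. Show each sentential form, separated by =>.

S => S U => S U U => north U U => north north U U => north north north U U => north north north north U U => north north north north north U U => north north north north north north U U => north north north north north north north U U => north north north north north north north north U U => north north north north north north north north eats U => north north north north north north north north eats eats

S => S U   [S -> S U]
S U => S U U   [S -> S U]
S U U => north U U   [S -> north]
north U U => north north U U   [U -> north U]
north north U U => north north north U U   [U -> north U]
north north north U U => north north north north U U   [U -> north U]
north north north north U U => north north north north north U U   [U -> north U]
north north north north north U U => north north north north north north U U   [U -> north U]
north north north north north north U U => north north north north north north north U U   [U -> north U]
north north north north north north north U U => north north north north north north north north U U   [U -> north U]
north north north north north north north north U U => north north north north north north north north eats U   [U -> eats]
north north north north north north north north eats U => north north north north north north north north eats eats   [U -> eats]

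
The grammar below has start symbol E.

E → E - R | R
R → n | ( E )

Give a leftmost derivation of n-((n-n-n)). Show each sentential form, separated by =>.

E=>E-R=>R-R=>n-R=>n-(E)=>n-(R)=>n-((E))=>n-((E-R))=>n-((E-R-R))=>n-((R-R-R))=>n-((n-R-R))=>n-((n-n-R))=>n-((n-n-n))

E => E-R   [E → E - R]
E-R => R-R   [E → R]
R-R => n-R   [R → n]
n-R => n-(E)   [R → ( E )]
n-(E) => n-(R)   [E → R]
n-(R) => n-((E))   [R → ( E )]
n-((E)) => n-((E-R))   [E → E - R]
n-((E-R)) => n-((E-R-R))   [E → E - R]
n-((E-R-R)) => n-((R-R-R))   [E → R]
n-((R-R-R)) => n-((n-R-R))   [R → n]
n-((n-R-R)) => n-((n-n-R))   [R → n]
n-((n-n-R)) => n-((n-n-n))   [R → n]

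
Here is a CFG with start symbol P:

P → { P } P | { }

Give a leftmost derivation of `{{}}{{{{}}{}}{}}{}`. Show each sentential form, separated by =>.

P=>{P}P=>{{}}P=>{{}}{P}P=>{{}}{{P}P}P=>{{}}{{{P}P}P}P=>{{}}{{{{}}P}P}P=>{{}}{{{{}}{}}P}P=>{{}}{{{{}}{}}{}}P=>{{}}{{{{}}{}}{}}{}

P => {P}P   [P → { P } P]
{P}P => {{}}P   [P → { }]
{{}}P => {{}}{P}P   [P → { P } P]
{{}}{P}P => {{}}{{P}P}P   [P → { P } P]
{{}}{{P}P}P => {{}}{{{P}P}P}P   [P → { P } P]
{{}}{{{P}P}P}P => {{}}{{{{}}P}P}P   [P → { }]
{{}}{{{{}}P}P}P => {{}}{{{{}}{}}P}P   [P → { }]
{{}}{{{{}}{}}P}P => {{}}{{{{}}{}}{}}P   [P → { }]
{{}}{{{{}}{}}{}}P => {{}}{{{{}}{}}{}}{}   [P → { }]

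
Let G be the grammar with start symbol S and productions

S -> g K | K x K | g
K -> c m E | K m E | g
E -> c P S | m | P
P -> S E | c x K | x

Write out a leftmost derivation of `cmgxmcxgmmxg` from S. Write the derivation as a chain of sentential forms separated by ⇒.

S ⇒ KxK ⇒ KmExK ⇒ KmEmExK ⇒ cmEmEmExK ⇒ cmPmEmExK ⇒ cmSEmEmExK ⇒ cmgEmEmExK ⇒ cmgPmEmExK ⇒ cmgxmEmExK ⇒ cmgxmcPSmExK ⇒ cmgxmcxSmExK ⇒ cmgxmcxgmExK ⇒ cmgxmcxgmmxK ⇒ cmgxmcxgmmxg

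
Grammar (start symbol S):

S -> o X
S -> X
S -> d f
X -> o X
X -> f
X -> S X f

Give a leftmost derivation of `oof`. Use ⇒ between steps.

S⇒X⇒oX⇒ooX⇒oof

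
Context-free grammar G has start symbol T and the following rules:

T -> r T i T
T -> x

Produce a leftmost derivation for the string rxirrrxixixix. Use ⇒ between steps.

T ⇒ rTiT   [T -> r T i T]
rTiT ⇒ rxiT   [T -> x]
rxiT ⇒ rxirTiT   [T -> r T i T]
rxirTiT ⇒ rxirrTiTiT   [T -> r T i T]
rxirrTiTiT ⇒ rxirrrTiTiTiT   [T -> r T i T]
rxirrrTiTiTiT ⇒ rxirrrxiTiTiT   [T -> x]
rxirrrxiTiTiT ⇒ rxirrrxixiTiT   [T -> x]
rxirrrxixiTiT ⇒ rxirrrxixixiT   [T -> x]
rxirrrxixixiT ⇒ rxirrrxixixix   [T -> x]

T ⇒ rTiT ⇒ rxiT ⇒ rxirTiT ⇒ rxirrTiTiT ⇒ rxirrrTiTiTiT ⇒ rxirrrxiTiTiT ⇒ rxirrrxixiTiT ⇒ rxirrrxixixiT ⇒ rxirrrxixixix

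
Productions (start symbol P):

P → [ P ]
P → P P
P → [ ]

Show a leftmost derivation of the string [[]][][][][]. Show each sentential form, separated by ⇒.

P ⇒ PP   [P → P P]
PP ⇒ PPP   [P → P P]
PPP ⇒ [P]PP   [P → [ P ]]
[P]PP ⇒ [[]]PP   [P → [ ]]
[[]]PP ⇒ [[]]PPP   [P → P P]
[[]]PPP ⇒ [[]]PPPP   [P → P P]
[[]]PPPP ⇒ [[]][]PPP   [P → [ ]]
[[]][]PPP ⇒ [[]][][]PP   [P → [ ]]
[[]][][]PP ⇒ [[]][][][]P   [P → [ ]]
[[]][][][]P ⇒ [[]][][][][]   [P → [ ]]

P ⇒ PP ⇒ PPP ⇒ [P]PP ⇒ [[]]PP ⇒ [[]]PPP ⇒ [[]]PPPP ⇒ [[]][]PPP ⇒ [[]][][]PP ⇒ [[]][][][]P ⇒ [[]][][][][]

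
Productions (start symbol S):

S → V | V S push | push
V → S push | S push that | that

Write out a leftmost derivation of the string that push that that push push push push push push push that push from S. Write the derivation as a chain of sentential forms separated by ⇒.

S ⇒ V S push ⇒ S push S push ⇒ V S push push S push ⇒ S push that S push push S push ⇒ V push that S push push S push ⇒ that push that S push push S push ⇒ that push that V S push push push S push ⇒ that push that that S push push push S push ⇒ that push that that V S push push push push S push ⇒ that push that that S push S push push push push S push ⇒ that push that that push push S push push push push S push ⇒ that push that that push push push push push push push S push ⇒ that push that that push push push push push push push V push ⇒ that push that that push push push push push push push that push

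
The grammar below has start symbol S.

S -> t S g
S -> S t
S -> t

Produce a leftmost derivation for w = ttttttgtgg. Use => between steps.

S=>tSg=>ttSgg=>ttStgg=>tttSgtgg=>tttStgtgg=>tttSttgtgg=>ttttttgtgg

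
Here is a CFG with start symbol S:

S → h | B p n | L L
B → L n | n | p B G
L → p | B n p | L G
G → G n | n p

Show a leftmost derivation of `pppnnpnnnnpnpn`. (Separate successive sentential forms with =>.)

S => Bpn => pBGpn => ppBGGpn => ppLnGGpn => pppnGGpn => pppnGnGpn => pppnGnnGpn => pppnGnnnGpn => pppnnpnnnGpn => pppnnpnnnGnpn => pppnnpnnnnpnpn

S => Bpn   [S → B p n]
Bpn => pBGpn   [B → p B G]
pBGpn => ppBGGpn   [B → p B G]
ppBGGpn => ppLnGGpn   [B → L n]
ppLnGGpn => pppnGGpn   [L → p]
pppnGGpn => pppnGnGpn   [G → G n]
pppnGnGpn => pppnGnnGpn   [G → G n]
pppnGnnGpn => pppnGnnnGpn   [G → G n]
pppnGnnnGpn => pppnnpnnnGpn   [G → n p]
pppnnpnnnGpn => pppnnpnnnGnpn   [G → G n]
pppnnpnnnGnpn => pppnnpnnnnpnpn   [G → n p]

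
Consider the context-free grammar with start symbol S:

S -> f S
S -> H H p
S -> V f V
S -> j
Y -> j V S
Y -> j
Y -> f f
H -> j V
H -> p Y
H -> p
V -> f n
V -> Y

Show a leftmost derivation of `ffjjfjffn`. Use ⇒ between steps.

S ⇒ fS   [S -> f S]
fS ⇒ ffS   [S -> f S]
ffS ⇒ ffVfV   [S -> V f V]
ffVfV ⇒ ffYfV   [V -> Y]
ffYfV ⇒ ffjVSfV   [Y -> j V S]
ffjVSfV ⇒ ffjYSfV   [V -> Y]
ffjYSfV ⇒ ffjjSfV   [Y -> j]
ffjjSfV ⇒ ffjjfSfV   [S -> f S]
ffjjfSfV ⇒ ffjjfjfV   [S -> j]
ffjjfjfV ⇒ ffjjfjffn   [V -> f n]

S ⇒ fS ⇒ ffS ⇒ ffVfV ⇒ ffYfV ⇒ ffjVSfV ⇒ ffjYSfV ⇒ ffjjSfV ⇒ ffjjfSfV ⇒ ffjjfjfV ⇒ ffjjfjffn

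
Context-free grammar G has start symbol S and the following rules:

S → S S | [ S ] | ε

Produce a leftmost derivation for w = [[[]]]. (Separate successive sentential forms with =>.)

S=>[S]=>[SS]=>[SSS]=>[SSSS]=>[[S]SSS]=>[[[S]]SSS]=>[[[]]SSS]=>[[[]]SS]=>[[[]]S]=>[[[]]]

S => [S]   [S → [ S ]]
[S] => [SS]   [S → S S]
[SS] => [SSS]   [S → S S]
[SSS] => [SSSS]   [S → S S]
[SSSS] => [[S]SSS]   [S → [ S ]]
[[S]SSS] => [[[S]]SSS]   [S → [ S ]]
[[[S]]SSS] => [[[]]SSS]   [S → ε]
[[[]]SSS] => [[[]]SS]   [S → ε]
[[[]]SS] => [[[]]S]   [S → ε]
[[[]]S] => [[[]]]   [S → ε]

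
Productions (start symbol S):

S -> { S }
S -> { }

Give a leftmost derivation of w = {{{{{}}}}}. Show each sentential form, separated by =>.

S => {S} => {{S}} => {{{S}}} => {{{{S}}}} => {{{{{}}}}}

S => {S}   [S -> { S }]
{S} => {{S}}   [S -> { S }]
{{S}} => {{{S}}}   [S -> { S }]
{{{S}}} => {{{{S}}}}   [S -> { S }]
{{{{S}}}} => {{{{{}}}}}   [S -> { }]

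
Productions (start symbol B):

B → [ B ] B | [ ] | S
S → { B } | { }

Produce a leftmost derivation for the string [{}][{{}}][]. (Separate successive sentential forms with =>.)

B => [B]B => [S]B => [{}]B => [{}][B]B => [{}][S]B => [{}][{B}]B => [{}][{S}]B => [{}][{{}}]B => [{}][{{}}][]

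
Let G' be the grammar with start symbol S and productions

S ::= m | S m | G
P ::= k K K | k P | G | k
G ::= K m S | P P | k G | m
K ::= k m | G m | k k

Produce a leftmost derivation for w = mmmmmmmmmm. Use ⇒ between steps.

S ⇒ Sm   [S ::= S m]
Sm ⇒ Smm   [S ::= S m]
Smm ⇒ Smmm   [S ::= S m]
Smmm ⇒ Smmmm   [S ::= S m]
Smmmm ⇒ Gmmmm   [S ::= G]
Gmmmm ⇒ KmSmmmm   [G ::= K m S]
KmSmmmm ⇒ GmmSmmmm   [K ::= G m]
GmmSmmmm ⇒ mmmSmmmm   [G ::= m]
mmmSmmmm ⇒ mmmSmmmmm   [S ::= S m]
mmmSmmmmm ⇒ mmmSmmmmmm   [S ::= S m]
mmmSmmmmmm ⇒ mmmmmmmmmm   [S ::= m]

S ⇒ Sm ⇒ Smm ⇒ Smmm ⇒ Smmmm ⇒ Gmmmm ⇒ KmSmmmm ⇒ GmmSmmmm ⇒ mmmSmmmm ⇒ mmmSmmmmm ⇒ mmmSmmmmmm ⇒ mmmmmmmmmm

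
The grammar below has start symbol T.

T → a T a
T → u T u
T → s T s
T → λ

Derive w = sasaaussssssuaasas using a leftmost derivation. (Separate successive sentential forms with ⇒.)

T⇒sTs⇒saTas⇒sasTsas⇒sasaTasas⇒sasaaTaasas⇒sasaauTuaasas⇒sasaausTsuaasas⇒sasaaussTssuaasas⇒sasaausssTsssuaasas⇒sasaaussssssuaasas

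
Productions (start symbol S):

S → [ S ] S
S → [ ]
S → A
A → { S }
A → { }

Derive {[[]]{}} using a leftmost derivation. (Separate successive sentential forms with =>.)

S => A => {S} => {[S]S} => {[[]]S} => {[[]]A} => {[[]]{}}

S => A   [S → A]
A => {S}   [A → { S }]
{S} => {[S]S}   [S → [ S ] S]
{[S]S} => {[[]]S}   [S → [ ]]
{[[]]S} => {[[]]A}   [S → A]
{[[]]A} => {[[]]{}}   [A → { }]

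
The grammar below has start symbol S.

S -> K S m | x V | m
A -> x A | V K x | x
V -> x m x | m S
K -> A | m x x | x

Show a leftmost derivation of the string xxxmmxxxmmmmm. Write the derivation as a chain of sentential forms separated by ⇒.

S ⇒ KSm   [S -> K S m]
KSm ⇒ xSm   [K -> x]
xSm ⇒ xKSmm   [S -> K S m]
xKSmm ⇒ xxSmm   [K -> x]
xxSmm ⇒ xxxVmm   [S -> x V]
xxxVmm ⇒ xxxmSmm   [V -> m S]
xxxmSmm ⇒ xxxmKSmmm   [S -> K S m]
xxxmKSmmm ⇒ xxxmmxxSmmm   [K -> m x x]
xxxmmxxSmmm ⇒ xxxmmxxKSmmmm   [S -> K S m]
xxxmmxxKSmmmm ⇒ xxxmmxxASmmmm   [K -> A]
xxxmmxxASmmmm ⇒ xxxmmxxxSmmmm   [A -> x]
xxxmmxxxSmmmm ⇒ xxxmmxxxmmmmm   [S -> m]

S ⇒ KSm ⇒ xSm ⇒ xKSmm ⇒ xxSmm ⇒ xxxVmm ⇒ xxxmSmm ⇒ xxxmKSmmm ⇒ xxxmmxxSmmm ⇒ xxxmmxxKSmmmm ⇒ xxxmmxxASmmmm ⇒ xxxmmxxxSmmmm ⇒ xxxmmxxxmmmmm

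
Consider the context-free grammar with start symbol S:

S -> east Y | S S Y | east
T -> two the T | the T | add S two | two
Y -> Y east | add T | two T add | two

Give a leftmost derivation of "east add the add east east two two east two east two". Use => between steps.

S => S S Y => S S Y S Y => east Y S Y S Y => east add T S Y S Y => east add the T S Y S Y => east add the add S two S Y S Y => east add the add S S Y two S Y S Y => east add the add east S Y two S Y S Y => east add the add east east Y two S Y S Y => east add the add east east two two S Y S Y => east add the add east east two two east Y S Y => east add the add east east two two east two S Y => east add the add east east two two east two east Y => east add the add east east two two east two east two

S => S S Y   [S -> S S Y]
S S Y => S S Y S Y   [S -> S S Y]
S S Y S Y => east Y S Y S Y   [S -> east Y]
east Y S Y S Y => east add T S Y S Y   [Y -> add T]
east add T S Y S Y => east add the T S Y S Y   [T -> the T]
east add the T S Y S Y => east add the add S two S Y S Y   [T -> add S two]
east add the add S two S Y S Y => east add the add S S Y two S Y S Y   [S -> S S Y]
east add the add S S Y two S Y S Y => east add the add east S Y two S Y S Y   [S -> east]
east add the add east S Y two S Y S Y => east add the add east east Y two S Y S Y   [S -> east]
east add the add east east Y two S Y S Y => east add the add east east two two S Y S Y   [Y -> two]
east add the add east east two two S Y S Y => east add the add east east two two east Y S Y   [S -> east]
east add the add east east two two east Y S Y => east add the add east east two two east two S Y   [Y -> two]
east add the add east east two two east two S Y => east add the add east east two two east two east Y   [S -> east]
east add the add east east two two east two east Y => east add the add east east two two east two east two   [Y -> two]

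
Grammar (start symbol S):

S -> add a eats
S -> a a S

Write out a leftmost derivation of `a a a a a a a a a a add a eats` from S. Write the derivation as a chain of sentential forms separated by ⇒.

S ⇒ a a S   [S -> a a S]
a a S ⇒ a a a a S   [S -> a a S]
a a a a S ⇒ a a a a a a S   [S -> a a S]
a a a a a a S ⇒ a a a a a a a a S   [S -> a a S]
a a a a a a a a S ⇒ a a a a a a a a a a S   [S -> a a S]
a a a a a a a a a a S ⇒ a a a a a a a a a a add a eats   [S -> add a eats]

S ⇒ a a S ⇒ a a a a S ⇒ a a a a a a S ⇒ a a a a a a a a S ⇒ a a a a a a a a a a S ⇒ a a a a a a a a a a add a eats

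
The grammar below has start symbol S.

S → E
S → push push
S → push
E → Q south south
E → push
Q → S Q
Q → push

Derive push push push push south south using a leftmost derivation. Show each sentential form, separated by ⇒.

S ⇒ E   [S → E]
E ⇒ Q south south   [E → Q south south]
Q south south ⇒ S Q south south   [Q → S Q]
S Q south south ⇒ push push Q south south   [S → push push]
push push Q south south ⇒ push push S Q south south   [Q → S Q]
push push S Q south south ⇒ push push push Q south south   [S → push]
push push push Q south south ⇒ push push push push south south   [Q → push]

S ⇒ E ⇒ Q south south ⇒ S Q south south ⇒ push push Q south south ⇒ push push S Q south south ⇒ push push push Q south south ⇒ push push push push south south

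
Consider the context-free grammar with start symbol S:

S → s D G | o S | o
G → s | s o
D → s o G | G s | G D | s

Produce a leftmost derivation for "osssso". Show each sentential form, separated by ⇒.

S ⇒ oS   [S → o S]
oS ⇒ osDG   [S → s D G]
osDG ⇒ osGDG   [D → G D]
osGDG ⇒ ossDG   [G → s]
ossDG ⇒ osssG   [D → s]
osssG ⇒ osssso   [G → s o]

S ⇒ oS ⇒ osDG ⇒ osGDG ⇒ ossDG ⇒ osssG ⇒ osssso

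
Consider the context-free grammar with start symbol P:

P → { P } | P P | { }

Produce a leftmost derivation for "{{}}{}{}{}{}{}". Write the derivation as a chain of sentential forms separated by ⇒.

P ⇒ PP ⇒ PPP ⇒ {P}PP ⇒ {{}}PP ⇒ {{}}PPP ⇒ {{}}PPPP ⇒ {{}}PPPPP ⇒ {{}}{}PPPP ⇒ {{}}{}{}PPP ⇒ {{}}{}{}{}PP ⇒ {{}}{}{}{}{}P ⇒ {{}}{}{}{}{}{}

P ⇒ PP   [P → P P]
PP ⇒ PPP   [P → P P]
PPP ⇒ {P}PP   [P → { P }]
{P}PP ⇒ {{}}PP   [P → { }]
{{}}PP ⇒ {{}}PPP   [P → P P]
{{}}PPP ⇒ {{}}PPPP   [P → P P]
{{}}PPPP ⇒ {{}}PPPPP   [P → P P]
{{}}PPPPP ⇒ {{}}{}PPPP   [P → { }]
{{}}{}PPPP ⇒ {{}}{}{}PPP   [P → { }]
{{}}{}{}PPP ⇒ {{}}{}{}{}PP   [P → { }]
{{}}{}{}{}PP ⇒ {{}}{}{}{}{}P   [P → { }]
{{}}{}{}{}{}P ⇒ {{}}{}{}{}{}{}   [P → { }]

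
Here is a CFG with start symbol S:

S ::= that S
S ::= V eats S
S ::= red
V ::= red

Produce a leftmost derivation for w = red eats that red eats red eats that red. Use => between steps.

S => V eats S   [S ::= V eats S]
V eats S => red eats S   [V ::= red]
red eats S => red eats that S   [S ::= that S]
red eats that S => red eats that V eats S   [S ::= V eats S]
red eats that V eats S => red eats that red eats S   [V ::= red]
red eats that red eats S => red eats that red eats V eats S   [S ::= V eats S]
red eats that red eats V eats S => red eats that red eats red eats S   [V ::= red]
red eats that red eats red eats S => red eats that red eats red eats that S   [S ::= that S]
red eats that red eats red eats that S => red eats that red eats red eats that red   [S ::= red]

S => V eats S => red eats S => red eats that S => red eats that V eats S => red eats that red eats S => red eats that red eats V eats S => red eats that red eats red eats S => red eats that red eats red eats that S => red eats that red eats red eats that red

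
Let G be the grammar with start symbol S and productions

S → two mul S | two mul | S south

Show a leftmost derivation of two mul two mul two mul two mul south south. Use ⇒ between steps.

S ⇒ two mul S   [S → two mul S]
two mul S ⇒ two mul two mul S   [S → two mul S]
two mul two mul S ⇒ two mul two mul S south   [S → S south]
two mul two mul S south ⇒ two mul two mul S south south   [S → S south]
two mul two mul S south south ⇒ two mul two mul two mul S south south   [S → two mul S]
two mul two mul two mul S south south ⇒ two mul two mul two mul two mul south south   [S → two mul]

S ⇒ two mul S ⇒ two mul two mul S ⇒ two mul two mul S south ⇒ two mul two mul S south south ⇒ two mul two mul two mul S south south ⇒ two mul two mul two mul two mul south south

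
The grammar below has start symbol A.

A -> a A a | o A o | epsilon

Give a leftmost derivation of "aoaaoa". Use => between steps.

A=>aAa=>aoAoa=>aoaAaoa=>aoaaoa

A => aAa   [A -> a A a]
aAa => aoAoa   [A -> o A o]
aoAoa => aoaAaoa   [A -> a A a]
aoaAaoa => aoaaoa   [A -> epsilon]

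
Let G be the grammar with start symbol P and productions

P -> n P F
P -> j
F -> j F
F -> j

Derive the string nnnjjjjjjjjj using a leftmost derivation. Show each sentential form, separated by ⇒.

P ⇒ nPF ⇒ nnPFF ⇒ nnnPFFF ⇒ nnnjFFF ⇒ nnnjjFFF ⇒ nnnjjjFF ⇒ nnnjjjjFF ⇒ nnnjjjjjFF ⇒ nnnjjjjjjFF ⇒ nnnjjjjjjjF ⇒ nnnjjjjjjjjF ⇒ nnnjjjjjjjjj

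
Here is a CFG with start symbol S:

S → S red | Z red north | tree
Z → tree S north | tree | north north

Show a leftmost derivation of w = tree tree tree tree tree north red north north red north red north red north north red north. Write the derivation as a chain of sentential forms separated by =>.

S => Z red north => tree S north red north => tree Z red north north red north => tree tree S north red north north red north => tree tree S red north red north north red north => tree tree Z red north red north red north north red north => tree tree tree S north red north red north red north north red north => tree tree tree Z red north north red north red north red north north red north => tree tree tree tree S north red north north red north red north red north north red north => tree tree tree tree tree north red north north red north red north red north north red north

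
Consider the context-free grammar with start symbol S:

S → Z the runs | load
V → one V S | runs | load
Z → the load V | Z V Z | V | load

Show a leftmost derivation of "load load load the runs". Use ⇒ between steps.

S ⇒ Z the runs   [S → Z the runs]
Z the runs ⇒ Z V Z the runs   [Z → Z V Z]
Z V Z the runs ⇒ V V Z the runs   [Z → V]
V V Z the runs ⇒ load V Z the runs   [V → load]
load V Z the runs ⇒ load load Z the runs   [V → load]
load load Z the runs ⇒ load load V the runs   [Z → V]
load load V the runs ⇒ load load load the runs   [V → load]

S ⇒ Z the runs ⇒ Z V Z the runs ⇒ V V Z the runs ⇒ load V Z the runs ⇒ load load Z the runs ⇒ load load V the runs ⇒ load load load the runs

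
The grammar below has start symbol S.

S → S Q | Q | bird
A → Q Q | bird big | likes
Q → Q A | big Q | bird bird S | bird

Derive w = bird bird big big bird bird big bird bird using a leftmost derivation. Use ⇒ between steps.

S ⇒ S Q ⇒ S Q Q ⇒ Q Q Q ⇒ Q A Q Q ⇒ bird bird S A Q Q ⇒ bird bird Q A Q Q ⇒ bird bird big Q A Q Q ⇒ bird bird big big Q A Q Q ⇒ bird bird big big bird A Q Q ⇒ bird bird big big bird bird big Q Q ⇒ bird bird big big bird bird big bird Q ⇒ bird bird big big bird bird big bird bird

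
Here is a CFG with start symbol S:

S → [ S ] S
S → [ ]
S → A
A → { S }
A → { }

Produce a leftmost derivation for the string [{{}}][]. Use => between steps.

S=>[S]S=>[A]S=>[{S}]S=>[{A}]S=>[{{}}]S=>[{{}}][]

S => [S]S   [S → [ S ] S]
[S]S => [A]S   [S → A]
[A]S => [{S}]S   [A → { S }]
[{S}]S => [{A}]S   [S → A]
[{A}]S => [{{}}]S   [A → { }]
[{{}}]S => [{{}}][]   [S → [ ]]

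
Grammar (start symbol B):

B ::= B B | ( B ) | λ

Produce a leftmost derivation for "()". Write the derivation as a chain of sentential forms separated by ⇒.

B ⇒ BB   [B ::= B B]
BB ⇒ BBB   [B ::= B B]
BBB ⇒ BBBB   [B ::= B B]
BBBB ⇒ BBBBB   [B ::= B B]
BBBBB ⇒ BBBBBB   [B ::= B B]
BBBBBB ⇒ (B)BBBBB   [B ::= ( B )]
(B)BBBBB ⇒ ()BBBBB   [B ::= λ]
()BBBBB ⇒ ()BBBB   [B ::= λ]
()BBBB ⇒ ()BBB   [B ::= λ]
()BBB ⇒ ()BB   [B ::= λ]
()BB ⇒ ()B   [B ::= λ]
()B ⇒ ()   [B ::= λ]

B ⇒ BB ⇒ BBB ⇒ BBBB ⇒ BBBBB ⇒ BBBBBB ⇒ (B)BBBBB ⇒ ()BBBBB ⇒ ()BBBB ⇒ ()BBB ⇒ ()BB ⇒ ()B ⇒ ()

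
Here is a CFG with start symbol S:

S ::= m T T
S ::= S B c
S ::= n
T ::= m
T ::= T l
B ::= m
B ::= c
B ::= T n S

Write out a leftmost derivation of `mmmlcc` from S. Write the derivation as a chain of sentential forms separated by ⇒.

S ⇒ SBc ⇒ mTTBc ⇒ mmTBc ⇒ mmTlBc ⇒ mmmlBc ⇒ mmmlcc

S ⇒ SBc   [S ::= S B c]
SBc ⇒ mTTBc   [S ::= m T T]
mTTBc ⇒ mmTBc   [T ::= m]
mmTBc ⇒ mmTlBc   [T ::= T l]
mmTlBc ⇒ mmmlBc   [T ::= m]
mmmlBc ⇒ mmmlcc   [B ::= c]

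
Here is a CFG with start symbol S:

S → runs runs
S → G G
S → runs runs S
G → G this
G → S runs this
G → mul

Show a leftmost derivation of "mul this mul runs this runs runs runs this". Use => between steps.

S => G G => S runs this G => G G runs this G => G this G runs this G => mul this G runs this G => mul this mul runs this G => mul this mul runs this S runs this => mul this mul runs this runs runs runs this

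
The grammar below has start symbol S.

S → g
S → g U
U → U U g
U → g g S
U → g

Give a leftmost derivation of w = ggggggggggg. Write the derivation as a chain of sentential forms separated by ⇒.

S ⇒ gU ⇒ gggS ⇒ ggggU ⇒ ggggUUg ⇒ ggggUUgUg ⇒ ggggUUgUgUg ⇒ gggggUgUgUg ⇒ gggggggUgUg ⇒ gggggggggUg ⇒ ggggggggggg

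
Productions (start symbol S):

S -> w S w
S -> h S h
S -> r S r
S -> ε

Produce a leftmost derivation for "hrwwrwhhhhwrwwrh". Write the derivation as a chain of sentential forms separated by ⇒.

S ⇒ hSh ⇒ hrSrh ⇒ hrwSwrh ⇒ hrwwSwwrh ⇒ hrwwrSrwwrh ⇒ hrwwrwSwrwwrh ⇒ hrwwrwhShwrwwrh ⇒ hrwwrwhhShhwrwwrh ⇒ hrwwrwhhhhwrwwrh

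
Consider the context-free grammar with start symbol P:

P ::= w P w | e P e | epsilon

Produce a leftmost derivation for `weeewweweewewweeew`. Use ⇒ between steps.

P ⇒ wPw ⇒ wePew ⇒ weePeew ⇒ weeePeeew ⇒ weeewPweeew ⇒ weeewwPwweeew ⇒ weeewwePewweeew ⇒ weeewwewPwewweeew ⇒ weeewwewePewewweeew ⇒ weeewweweewewweeew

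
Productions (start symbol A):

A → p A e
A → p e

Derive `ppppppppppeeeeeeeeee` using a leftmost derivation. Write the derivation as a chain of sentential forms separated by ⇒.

A⇒pAe⇒ppAee⇒pppAeee⇒ppppAeeee⇒pppppAeeeee⇒ppppppAeeeeee⇒pppppppAeeeeeee⇒ppppppppAeeeeeeee⇒pppppppppAeeeeeeeee⇒ppppppppppeeeeeeeeee

A ⇒ pAe   [A → p A e]
pAe ⇒ ppAee   [A → p A e]
ppAee ⇒ pppAeee   [A → p A e]
pppAeee ⇒ ppppAeeee   [A → p A e]
ppppAeeee ⇒ pppppAeeeee   [A → p A e]
pppppAeeeee ⇒ ppppppAeeeeee   [A → p A e]
ppppppAeeeeee ⇒ pppppppAeeeeeee   [A → p A e]
pppppppAeeeeeee ⇒ ppppppppAeeeeeeee   [A → p A e]
ppppppppAeeeeeeee ⇒ pppppppppAeeeeeeeee   [A → p A e]
pppppppppAeeeeeeeee ⇒ ppppppppppeeeeeeeeee   [A → p e]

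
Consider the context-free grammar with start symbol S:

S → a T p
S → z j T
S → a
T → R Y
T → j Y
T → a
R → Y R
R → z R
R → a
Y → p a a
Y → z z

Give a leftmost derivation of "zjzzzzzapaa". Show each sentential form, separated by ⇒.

S⇒zjT⇒zjRY⇒zjYRY⇒zjzzRY⇒zjzzzRY⇒zjzzzzRY⇒zjzzzzzRY⇒zjzzzzzaY⇒zjzzzzzapaa

S ⇒ zjT   [S → z j T]
zjT ⇒ zjRY   [T → R Y]
zjRY ⇒ zjYRY   [R → Y R]
zjYRY ⇒ zjzzRY   [Y → z z]
zjzzRY ⇒ zjzzzRY   [R → z R]
zjzzzRY ⇒ zjzzzzRY   [R → z R]
zjzzzzRY ⇒ zjzzzzzRY   [R → z R]
zjzzzzzRY ⇒ zjzzzzzaY   [R → a]
zjzzzzzaY ⇒ zjzzzzzapaa   [Y → p a a]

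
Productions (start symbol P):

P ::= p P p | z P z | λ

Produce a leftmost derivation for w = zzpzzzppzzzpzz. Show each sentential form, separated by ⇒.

P ⇒ zPz   [P ::= z P z]
zPz ⇒ zzPzz   [P ::= z P z]
zzPzz ⇒ zzpPpzz   [P ::= p P p]
zzpPpzz ⇒ zzpzPzpzz   [P ::= z P z]
zzpzPzpzz ⇒ zzpzzPzzpzz   [P ::= z P z]
zzpzzPzzpzz ⇒ zzpzzzPzzzpzz   [P ::= z P z]
zzpzzzPzzzpzz ⇒ zzpzzzpPpzzzpzz   [P ::= p P p]
zzpzzzpPpzzzpzz ⇒ zzpzzzppzzzpzz   [P ::= λ]

P⇒zPz⇒zzPzz⇒zzpPpzz⇒zzpzPzpzz⇒zzpzzPzzpzz⇒zzpzzzPzzzpzz⇒zzpzzzpPpzzzpzz⇒zzpzzzppzzzpzz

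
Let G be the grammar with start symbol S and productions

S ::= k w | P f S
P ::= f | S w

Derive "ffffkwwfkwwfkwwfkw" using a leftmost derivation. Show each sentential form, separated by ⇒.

S ⇒ PfS ⇒ SwfS ⇒ PfSwfS ⇒ ffSwfS ⇒ ffPfSwfS ⇒ ffSwfSwfS ⇒ ffPfSwfSwfS ⇒ ffSwfSwfSwfS ⇒ ffPfSwfSwfSwfS ⇒ ffffSwfSwfSwfS ⇒ ffffkwwfSwfSwfS ⇒ ffffkwwfkwwfSwfS ⇒ ffffkwwfkwwfkwwfS ⇒ ffffkwwfkwwfkwwfkw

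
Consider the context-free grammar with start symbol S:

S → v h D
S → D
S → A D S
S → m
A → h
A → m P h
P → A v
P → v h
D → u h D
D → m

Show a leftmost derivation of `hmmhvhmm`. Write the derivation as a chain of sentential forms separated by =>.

S => ADS => hDS => hmS => hmADS => hmmPhDS => hmmAvhDS => hmmhvhDS => hmmhvhmS => hmmhvhmm

S => ADS   [S → A D S]
ADS => hDS   [A → h]
hDS => hmS   [D → m]
hmS => hmADS   [S → A D S]
hmADS => hmmPhDS   [A → m P h]
hmmPhDS => hmmAvhDS   [P → A v]
hmmAvhDS => hmmhvhDS   [A → h]
hmmhvhDS => hmmhvhmS   [D → m]
hmmhvhmS => hmmhvhmm   [S → m]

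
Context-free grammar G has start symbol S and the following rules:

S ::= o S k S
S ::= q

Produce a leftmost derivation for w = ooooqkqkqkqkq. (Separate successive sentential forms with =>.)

S => oSkS => ooSkSkS => oooSkSkSkS => ooooSkSkSkSkS => ooooqkSkSkSkS => ooooqkqkSkSkS => ooooqkqkqkSkS => ooooqkqkqkqkS => ooooqkqkqkqkq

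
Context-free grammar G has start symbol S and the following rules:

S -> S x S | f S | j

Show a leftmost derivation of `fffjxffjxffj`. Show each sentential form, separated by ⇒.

S ⇒ SxS   [S -> S x S]
SxS ⇒ fSxS   [S -> f S]
fSxS ⇒ ffSxS   [S -> f S]
ffSxS ⇒ ffSxSxS   [S -> S x S]
ffSxSxS ⇒ fffSxSxS   [S -> f S]
fffSxSxS ⇒ fffjxSxS   [S -> j]
fffjxSxS ⇒ fffjxfSxS   [S -> f S]
fffjxfSxS ⇒ fffjxffSxS   [S -> f S]
fffjxffSxS ⇒ fffjxffjxS   [S -> j]
fffjxffjxS ⇒ fffjxffjxfS   [S -> f S]
fffjxffjxfS ⇒ fffjxffjxffS   [S -> f S]
fffjxffjxffS ⇒ fffjxffjxffj   [S -> j]

S ⇒ SxS ⇒ fSxS ⇒ ffSxS ⇒ ffSxSxS ⇒ fffSxSxS ⇒ fffjxSxS ⇒ fffjxfSxS ⇒ fffjxffSxS ⇒ fffjxffjxS ⇒ fffjxffjxfS ⇒ fffjxffjxffS ⇒ fffjxffjxffj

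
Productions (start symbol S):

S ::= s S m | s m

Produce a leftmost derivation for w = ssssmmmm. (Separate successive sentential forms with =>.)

S => sSm   [S ::= s S m]
sSm => ssSmm   [S ::= s S m]
ssSmm => sssSmmm   [S ::= s S m]
sssSmmm => ssssmmmm   [S ::= s m]

S => sSm => ssSmm => sssSmmm => ssssmmmm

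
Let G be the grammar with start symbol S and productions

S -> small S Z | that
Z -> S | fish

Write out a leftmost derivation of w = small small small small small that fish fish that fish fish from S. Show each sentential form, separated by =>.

S => small S Z => small small S Z Z => small small small S Z Z Z => small small small small S Z Z Z Z => small small small small small S Z Z Z Z Z => small small small small small that Z Z Z Z Z => small small small small small that fish Z Z Z Z => small small small small small that fish fish Z Z Z => small small small small small that fish fish S Z Z => small small small small small that fish fish that Z Z => small small small small small that fish fish that fish Z => small small small small small that fish fish that fish fish

S => small S Z   [S -> small S Z]
small S Z => small small S Z Z   [S -> small S Z]
small small S Z Z => small small small S Z Z Z   [S -> small S Z]
small small small S Z Z Z => small small small small S Z Z Z Z   [S -> small S Z]
small small small small S Z Z Z Z => small small small small small S Z Z Z Z Z   [S -> small S Z]
small small small small small S Z Z Z Z Z => small small small small small that Z Z Z Z Z   [S -> that]
small small small small small that Z Z Z Z Z => small small small small small that fish Z Z Z Z   [Z -> fish]
small small small small small that fish Z Z Z Z => small small small small small that fish fish Z Z Z   [Z -> fish]
small small small small small that fish fish Z Z Z => small small small small small that fish fish S Z Z   [Z -> S]
small small small small small that fish fish S Z Z => small small small small small that fish fish that Z Z   [S -> that]
small small small small small that fish fish that Z Z => small small small small small that fish fish that fish Z   [Z -> fish]
small small small small small that fish fish that fish Z => small small small small small that fish fish that fish fish   [Z -> fish]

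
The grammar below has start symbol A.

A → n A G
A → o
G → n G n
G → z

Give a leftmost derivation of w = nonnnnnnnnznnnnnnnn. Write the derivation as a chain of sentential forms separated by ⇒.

A ⇒ nAG   [A → n A G]
nAG ⇒ noG   [A → o]
noG ⇒ nonGn   [G → n G n]
nonGn ⇒ nonnGnn   [G → n G n]
nonnGnn ⇒ nonnnGnnn   [G → n G n]
nonnnGnnn ⇒ nonnnnGnnnn   [G → n G n]
nonnnnGnnnn ⇒ nonnnnnGnnnnn   [G → n G n]
nonnnnnGnnnnn ⇒ nonnnnnnGnnnnnn   [G → n G n]
nonnnnnnGnnnnnn ⇒ nonnnnnnnGnnnnnnn   [G → n G n]
nonnnnnnnGnnnnnnn ⇒ nonnnnnnnnGnnnnnnnn   [G → n G n]
nonnnnnnnnGnnnnnnnn ⇒ nonnnnnnnnznnnnnnnn   [G → z]

A ⇒ nAG ⇒ noG ⇒ nonGn ⇒ nonnGnn ⇒ nonnnGnnn ⇒ nonnnnGnnnn ⇒ nonnnnnGnnnnn ⇒ nonnnnnnGnnnnnn ⇒ nonnnnnnnGnnnnnnn ⇒ nonnnnnnnnGnnnnnnnn ⇒ nonnnnnnnnznnnnnnnn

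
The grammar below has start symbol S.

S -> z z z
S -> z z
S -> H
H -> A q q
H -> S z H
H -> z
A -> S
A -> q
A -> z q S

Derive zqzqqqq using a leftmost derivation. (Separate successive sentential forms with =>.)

S => H => Aqq => Sqq => Hqq => Aqqqq => zqSqqqq => zqHqqqq => zqzqqqq

S => H   [S -> H]
H => Aqq   [H -> A q q]
Aqq => Sqq   [A -> S]
Sqq => Hqq   [S -> H]
Hqq => Aqqqq   [H -> A q q]
Aqqqq => zqSqqqq   [A -> z q S]
zqSqqqq => zqHqqqq   [S -> H]
zqHqqqq => zqzqqqq   [H -> z]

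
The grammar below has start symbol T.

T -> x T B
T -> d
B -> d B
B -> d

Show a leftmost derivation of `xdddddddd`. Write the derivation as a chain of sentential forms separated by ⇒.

T ⇒ xTB   [T -> x T B]
xTB ⇒ xdB   [T -> d]
xdB ⇒ xddB   [B -> d B]
xddB ⇒ xdddB   [B -> d B]
xdddB ⇒ xddddB   [B -> d B]
xddddB ⇒ xdddddB   [B -> d B]
xdddddB ⇒ xddddddB   [B -> d B]
xddddddB ⇒ xdddddddB   [B -> d B]
xdddddddB ⇒ xdddddddd   [B -> d]

T ⇒ xTB ⇒ xdB ⇒ xddB ⇒ xdddB ⇒ xddddB ⇒ xdddddB ⇒ xddddddB ⇒ xdddddddB ⇒ xdddddddd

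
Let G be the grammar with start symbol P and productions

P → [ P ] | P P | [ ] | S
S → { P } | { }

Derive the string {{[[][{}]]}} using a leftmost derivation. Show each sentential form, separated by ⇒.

P ⇒ S   [P → S]
S ⇒ {P}   [S → { P }]
{P} ⇒ {S}   [P → S]
{S} ⇒ {{P}}   [S → { P }]
{{P}} ⇒ {{[P]}}   [P → [ P ]]
{{[P]}} ⇒ {{[PP]}}   [P → P P]
{{[PP]}} ⇒ {{[[]P]}}   [P → [ ]]
{{[[]P]}} ⇒ {{[[][P]]}}   [P → [ P ]]
{{[[][P]]}} ⇒ {{[[][S]]}}   [P → S]
{{[[][S]]}} ⇒ {{[[][{}]]}}   [S → { }]

P ⇒ S ⇒ {P} ⇒ {S} ⇒ {{P}} ⇒ {{[P]}} ⇒ {{[PP]}} ⇒ {{[[]P]}} ⇒ {{[[][P]]}} ⇒ {{[[][S]]}} ⇒ {{[[][{}]]}}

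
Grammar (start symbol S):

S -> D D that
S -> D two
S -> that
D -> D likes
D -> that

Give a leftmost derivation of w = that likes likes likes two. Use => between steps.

S => D two => D likes two => D likes likes two => D likes likes likes two => that likes likes likes two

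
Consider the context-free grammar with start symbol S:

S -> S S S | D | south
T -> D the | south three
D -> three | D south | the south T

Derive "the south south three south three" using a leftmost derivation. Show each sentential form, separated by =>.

S => S S S   [S -> S S S]
S S S => D S S   [S -> D]
D S S => the south T S S   [D -> the south T]
the south T S S => the south south three S S   [T -> south three]
the south south three S S => the south south three south S   [S -> south]
the south south three south S => the south south three south D   [S -> D]
the south south three south D => the south south three south three   [D -> three]

S => S S S => D S S => the south T S S => the south south three S S => the south south three south S => the south south three south D => the south south three south three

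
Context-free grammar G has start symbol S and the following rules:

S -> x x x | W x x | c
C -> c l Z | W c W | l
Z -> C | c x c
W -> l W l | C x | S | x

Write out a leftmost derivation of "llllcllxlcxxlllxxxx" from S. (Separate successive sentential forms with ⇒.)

S⇒Wxx⇒Sxx⇒Wxxxx⇒lWlxxxx⇒llWllxxxx⇒lllWlllxxxx⇒lllCxlllxxxx⇒lllWcWxlllxxxx⇒llllWlcWxlllxxxx⇒llllCxlcWxlllxxxx⇒llllclZxlcWxlllxxxx⇒llllclCxlcWxlllxxxx⇒llllcllxlcWxlllxxxx⇒llllcllxlcxxlllxxxx

S ⇒ Wxx   [S -> W x x]
Wxx ⇒ Sxx   [W -> S]
Sxx ⇒ Wxxxx   [S -> W x x]
Wxxxx ⇒ lWlxxxx   [W -> l W l]
lWlxxxx ⇒ llWllxxxx   [W -> l W l]
llWllxxxx ⇒ lllWlllxxxx   [W -> l W l]
lllWlllxxxx ⇒ lllCxlllxxxx   [W -> C x]
lllCxlllxxxx ⇒ lllWcWxlllxxxx   [C -> W c W]
lllWcWxlllxxxx ⇒ llllWlcWxlllxxxx   [W -> l W l]
llllWlcWxlllxxxx ⇒ llllCxlcWxlllxxxx   [W -> C x]
llllCxlcWxlllxxxx ⇒ llllclZxlcWxlllxxxx   [C -> c l Z]
llllclZxlcWxlllxxxx ⇒ llllclCxlcWxlllxxxx   [Z -> C]
llllclCxlcWxlllxxxx ⇒ llllcllxlcWxlllxxxx   [C -> l]
llllcllxlcWxlllxxxx ⇒ llllcllxlcxxlllxxxx   [W -> x]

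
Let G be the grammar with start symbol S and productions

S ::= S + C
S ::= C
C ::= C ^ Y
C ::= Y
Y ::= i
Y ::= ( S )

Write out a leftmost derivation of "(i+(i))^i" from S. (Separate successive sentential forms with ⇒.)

S ⇒ C   [S ::= C]
C ⇒ C^Y   [C ::= C ^ Y]
C^Y ⇒ Y^Y   [C ::= Y]
Y^Y ⇒ (S)^Y   [Y ::= ( S )]
(S)^Y ⇒ (S+C)^Y   [S ::= S + C]
(S+C)^Y ⇒ (C+C)^Y   [S ::= C]
(C+C)^Y ⇒ (Y+C)^Y   [C ::= Y]
(Y+C)^Y ⇒ (i+C)^Y   [Y ::= i]
(i+C)^Y ⇒ (i+Y)^Y   [C ::= Y]
(i+Y)^Y ⇒ (i+(S))^Y   [Y ::= ( S )]
(i+(S))^Y ⇒ (i+(C))^Y   [S ::= C]
(i+(C))^Y ⇒ (i+(Y))^Y   [C ::= Y]
(i+(Y))^Y ⇒ (i+(i))^Y   [Y ::= i]
(i+(i))^Y ⇒ (i+(i))^i   [Y ::= i]

S⇒C⇒C^Y⇒Y^Y⇒(S)^Y⇒(S+C)^Y⇒(C+C)^Y⇒(Y+C)^Y⇒(i+C)^Y⇒(i+Y)^Y⇒(i+(S))^Y⇒(i+(C))^Y⇒(i+(Y))^Y⇒(i+(i))^Y⇒(i+(i))^i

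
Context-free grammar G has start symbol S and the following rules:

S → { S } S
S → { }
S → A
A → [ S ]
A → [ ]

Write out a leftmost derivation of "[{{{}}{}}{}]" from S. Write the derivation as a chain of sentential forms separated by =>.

S => A   [S → A]
A => [S]   [A → [ S ]]
[S] => [{S}S]   [S → { S } S]
[{S}S] => [{{S}S}S]   [S → { S } S]
[{{S}S}S] => [{{{}}S}S]   [S → { }]
[{{{}}S}S] => [{{{}}{}}S]   [S → { }]
[{{{}}{}}S] => [{{{}}{}}{}]   [S → { }]

S => A => [S] => [{S}S] => [{{S}S}S] => [{{{}}S}S] => [{{{}}{}}S] => [{{{}}{}}{}]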